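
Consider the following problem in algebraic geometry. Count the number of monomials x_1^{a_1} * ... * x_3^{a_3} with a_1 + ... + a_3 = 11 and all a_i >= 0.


The number of degree-11 monomials in 3 variables is C(d+n-1, n-1).
= C(11+3-1, 3-1) = C(13, 2)
= 78

78


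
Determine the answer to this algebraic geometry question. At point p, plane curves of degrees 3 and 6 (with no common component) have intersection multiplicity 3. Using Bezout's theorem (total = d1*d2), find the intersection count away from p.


By Bezout's theorem, the total intersection number is d1 * d2.
Total = 3 * 6 = 18
Intersection multiplicity at p = 3
Remaining intersections = 18 - 3 = 15

15


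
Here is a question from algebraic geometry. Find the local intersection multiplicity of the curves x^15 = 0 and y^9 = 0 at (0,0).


The intersection multiplicity of V(x^a) and V(y^b) at the origin is:
I(O; V(x^15), V(y^9)) = dim_k(k[x,y]/(x^15, y^9))
A basis for k[x,y]/(x^15, y^9) is the set of monomials x^i * y^j
where 0 <= i < 15 and 0 <= j < 9.
The number of such monomials is 15 * 9 = 135

135


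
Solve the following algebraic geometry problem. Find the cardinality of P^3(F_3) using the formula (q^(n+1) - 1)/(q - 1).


P^3(F_3) has (q^(n+1) - 1)/(q - 1) points.
= 3^3 + 3^2 + 3^1 + 3^0
= 27 + 9 + 3 + 1
= 40

40


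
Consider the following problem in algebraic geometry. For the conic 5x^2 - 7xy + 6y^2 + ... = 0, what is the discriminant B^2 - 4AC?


The discriminant of a conic Ax^2 + Bxy + Cy^2 + ... = 0 is B^2 - 4AC.
B^2 = (-7)^2 = 49
4AC = 4*5*6 = 120
Discriminant = 49 - 120 = -71

-71


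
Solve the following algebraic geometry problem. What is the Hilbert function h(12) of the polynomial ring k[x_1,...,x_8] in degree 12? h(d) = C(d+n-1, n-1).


The Hilbert function for the polynomial ring in 8 variables is:
h(d) = C(d+n-1, n-1)
h(12) = C(12+8-1, 8-1) = C(19, 7)
= 19! / (7! * 12!)
= 50388

50388


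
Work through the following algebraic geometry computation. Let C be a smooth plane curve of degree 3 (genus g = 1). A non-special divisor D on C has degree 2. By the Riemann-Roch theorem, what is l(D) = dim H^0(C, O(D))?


First, compute the genus of a smooth plane curve of degree 3:
g = (d-1)(d-2)/2 = (3-1)(3-2)/2 = 1
For a non-special divisor D (i.e., h^1(D) = 0), Riemann-Roch gives:
l(D) = deg(D) - g + 1
Since deg(D) = 2 >= 2g - 1 = 1, D is non-special.
l(D) = 2 - 1 + 1 = 2

2


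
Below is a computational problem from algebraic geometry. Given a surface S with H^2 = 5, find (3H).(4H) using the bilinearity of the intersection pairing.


Using bilinearity of the intersection pairing on a surface S:
(aH).(bH) = ab * (H.H)
We have H^2 = 5.
D.E = (3H).(4H) = 3*4*5
= 12*5
= 60

60


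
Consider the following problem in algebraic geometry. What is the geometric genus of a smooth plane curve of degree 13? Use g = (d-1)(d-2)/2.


Using the genus formula for smooth plane curves:
g = (d-1)(d-2)/2
g = (13-1)(13-2)/2
g = 12*11/2
g = 132/2 = 66

66


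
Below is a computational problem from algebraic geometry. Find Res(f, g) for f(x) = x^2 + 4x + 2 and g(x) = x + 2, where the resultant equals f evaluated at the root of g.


For Res(f, x - c), we evaluate f at x = c.
f(-2) = (-2)^2 + 4*(-2) + 2
= 4 - 8 + 2
= -4 + 2 = -2
Res(f, g) = -2

-2


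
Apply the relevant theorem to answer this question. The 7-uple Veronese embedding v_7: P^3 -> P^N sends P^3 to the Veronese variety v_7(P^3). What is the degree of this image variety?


The Veronese variety v_7(P^3) has degree d^r.
d^r = 7^3 = 343

343


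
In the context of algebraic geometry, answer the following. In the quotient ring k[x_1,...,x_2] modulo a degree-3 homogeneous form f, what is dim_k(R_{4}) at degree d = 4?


For R = k[x_1,...,x_n]/(f) with f homogeneous of degree e:
The Hilbert series is (1 - t^e)/(1 - t)^n.
So h(d) = C(d+n-1, n-1) - C(d-e+n-1, n-1) for d >= e.
With n=2, e=3, d=4:
C(4+2-1, 2-1) = C(5, 1) = 5
C(4-3+2-1, 2-1) = C(2, 1) = 2
h(4) = 5 - 2 = 3

3


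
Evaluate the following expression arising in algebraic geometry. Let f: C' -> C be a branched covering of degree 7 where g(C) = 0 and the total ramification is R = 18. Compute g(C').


Riemann-Hurwitz formula: 2g' - 2 = d(2g - 2) + R
Given: d = 7, g = 0, R = 18
2g' - 2 = 7*(2*0 - 2) + 18
2g' - 2 = 7*(-2) + 18
2g' - 2 = -14 + 18 = 4
2g' = 6
g' = 3

3


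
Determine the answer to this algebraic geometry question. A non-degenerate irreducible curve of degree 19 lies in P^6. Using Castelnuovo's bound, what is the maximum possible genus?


Castelnuovo's bound: write d - 1 = m(r-1) + epsilon with 0 <= epsilon < r-1.
d - 1 = 19 - 1 = 18
r - 1 = 6 - 1 = 5
18 = 3*5 + 3, so m = 3, epsilon = 3
pi(d, r) = m(m-1)(r-1)/2 + m*epsilon
= 3*2*5/2 + 3*3
= 30/2 + 9
= 15 + 9 = 24

24


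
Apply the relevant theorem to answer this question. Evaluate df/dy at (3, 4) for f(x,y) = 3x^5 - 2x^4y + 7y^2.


df/dy = (-2)*x^4 + 2*7*y^1
At (3,4): (-2)*3^4 + 2*7*4^1
= -162 + 56
= -106

-106


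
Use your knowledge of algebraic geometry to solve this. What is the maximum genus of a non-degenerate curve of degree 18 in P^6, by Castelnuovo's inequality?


Castelnuovo's bound: write d - 1 = m(r-1) + epsilon with 0 <= epsilon < r-1.
d - 1 = 18 - 1 = 17
r - 1 = 6 - 1 = 5
17 = 3*5 + 2, so m = 3, epsilon = 2
pi(d, r) = m(m-1)(r-1)/2 + m*epsilon
= 3*2*5/2 + 3*2
= 30/2 + 6
= 15 + 6 = 21

21


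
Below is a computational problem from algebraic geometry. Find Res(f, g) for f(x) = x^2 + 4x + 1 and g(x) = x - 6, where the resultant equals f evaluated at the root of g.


For Res(f, x - c), we evaluate f at x = c.
f(6) = 6^2 + 4*6 + 1
= 36 + 24 + 1
= 60 + 1 = 61
Res(f, g) = 61

61


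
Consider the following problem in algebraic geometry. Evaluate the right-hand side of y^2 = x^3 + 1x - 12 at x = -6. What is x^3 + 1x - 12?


Compute x^3 + 1x - 12 at x = -6:
x^3 = (-6)^3 = -216
1*x = 1*(-6) = -6
Sum: -216 - 6 - 12 = -234

-234


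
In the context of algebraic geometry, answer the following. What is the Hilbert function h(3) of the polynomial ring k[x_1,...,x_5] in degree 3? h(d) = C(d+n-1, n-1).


The Hilbert function for the polynomial ring in 5 variables is:
h(d) = C(d+n-1, n-1)
h(3) = C(3+5-1, 5-1) = C(7, 4)
= 7! / (4! * 3!)
= 35

35


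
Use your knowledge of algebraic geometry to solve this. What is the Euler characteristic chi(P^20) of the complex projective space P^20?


The complex projective space P^20 has one cell in each even real dimension 0, 2, ..., 40.
The cohomology groups are H^{2k}(P^20) = Z for k = 0,...,20, and 0 otherwise.
Euler characteristic = sum of Betti numbers = 1 per even-dimensional cohomology group.
chi(P^20) = 20 + 1 = 21

21


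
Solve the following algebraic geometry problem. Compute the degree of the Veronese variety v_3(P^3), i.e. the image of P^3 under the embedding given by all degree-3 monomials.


The Veronese variety v_3(P^3) has degree d^r.
d^r = 3^3 = 27

27


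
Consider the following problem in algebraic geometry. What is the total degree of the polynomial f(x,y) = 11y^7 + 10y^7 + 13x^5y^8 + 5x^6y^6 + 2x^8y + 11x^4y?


Examine each term for its total degree (sum of exponents).
  Term '11y^7' has total degree 0+7 = 7.
  Term '10y^7' has total degree 0+7 = 7.
  Term '13x^5y^8' has total degree 5+8 = 13.
  Term '5x^6y^6' has total degree 6+6 = 12.
  Term '2x^8y' has total degree 8+1 = 9.
  Term '11x^4y' has total degree 4+1 = 5.
The maximum total degree among all terms is 13.

13


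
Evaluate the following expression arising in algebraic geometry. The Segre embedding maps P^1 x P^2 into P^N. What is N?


The Segre embedding maps P^m x P^n into P^N via
all products of coordinates from each factor.
N = (m+1)(n+1) - 1
N = (1+1)(2+1) - 1
N = 2*3 - 1
N = 6 - 1 = 5

5


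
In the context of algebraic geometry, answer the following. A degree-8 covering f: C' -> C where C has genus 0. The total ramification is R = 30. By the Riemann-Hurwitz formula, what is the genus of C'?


Riemann-Hurwitz formula: 2g' - 2 = d(2g - 2) + R
Given: d = 8, g = 0, R = 30
2g' - 2 = 8*(2*0 - 2) + 30
2g' - 2 = 8*(-2) + 30
2g' - 2 = -16 + 30 = 14
2g' = 16
g' = 8

8


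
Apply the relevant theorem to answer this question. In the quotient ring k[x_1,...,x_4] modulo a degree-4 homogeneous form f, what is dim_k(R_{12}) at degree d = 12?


For R = k[x_1,...,x_n]/(f) with f homogeneous of degree e:
The Hilbert series is (1 - t^e)/(1 - t)^n.
So h(d) = C(d+n-1, n-1) - C(d-e+n-1, n-1) for d >= e.
With n=4, e=4, d=12:
C(12+4-1, 4-1) = C(15, 3) = 455
C(12-4+4-1, 4-1) = C(11, 3) = 165
h(12) = 455 - 165 = 290

290


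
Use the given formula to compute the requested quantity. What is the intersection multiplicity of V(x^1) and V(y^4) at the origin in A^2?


The intersection multiplicity of V(x^a) and V(y^b) at the origin is:
I(O; V(x^1), V(y^4)) = dim_k(k[x,y]/(x^1, y^4))
A basis for k[x,y]/(x^1, y^4) is the set of monomials x^i * y^j
where 0 <= i < 1 and 0 <= j < 4.
The number of such monomials is 1 * 4 = 4

4


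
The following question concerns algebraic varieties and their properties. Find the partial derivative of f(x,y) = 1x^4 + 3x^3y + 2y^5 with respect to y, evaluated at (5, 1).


df/dy = 3*x^3 + 5*2*y^4
At (5,1): 3*5^3 + 5*2*1^4
= 375 + 10
= 385

385


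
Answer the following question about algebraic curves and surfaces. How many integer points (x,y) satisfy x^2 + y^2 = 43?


Systematically check integer values of x where x^2 <= 43.
For each valid x, check if 43 - x^2 is a perfect square.
Total integer solutions found: 0

0


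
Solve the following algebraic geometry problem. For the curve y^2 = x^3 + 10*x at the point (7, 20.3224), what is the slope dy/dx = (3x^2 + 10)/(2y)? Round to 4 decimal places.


Using implicit differentiation of y^2 = x^3 + 10*x:
2y * dy/dx = 3x^2 + 10
dy/dx = (3x^2 + 10)/(2y)
Numerator: 3*7^2 + 10 = 157
Denominator: 2*20.3224 = 40.6448
dy/dx = 157/40.6448 = 3.8627

3.8627


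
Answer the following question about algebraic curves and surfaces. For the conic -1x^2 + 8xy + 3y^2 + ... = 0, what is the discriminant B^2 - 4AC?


The discriminant of a conic Ax^2 + Bxy + Cy^2 + ... = 0 is B^2 - 4AC.
B^2 = 8^2 = 64
4AC = 4*(-1)*3 = -12
Discriminant = 64 + 12 = 76

76


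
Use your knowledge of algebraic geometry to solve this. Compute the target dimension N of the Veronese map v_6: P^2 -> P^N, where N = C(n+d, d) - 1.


The Veronese embedding v_d: P^n -> P^N maps each point to all
degree-d monomials in n+1 homogeneous coordinates.
N = C(n+d, d) - 1
N = C(2+6, 6) - 1
N = C(8, 6) - 1
C(8, 6) = 28
N = 28 - 1 = 27

27


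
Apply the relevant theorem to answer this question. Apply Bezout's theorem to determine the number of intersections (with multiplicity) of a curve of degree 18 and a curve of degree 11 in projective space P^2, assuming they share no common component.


Bezout's theorem states the intersection count equals the product of degrees.
Intersection count = 18 * 11 = 198

198


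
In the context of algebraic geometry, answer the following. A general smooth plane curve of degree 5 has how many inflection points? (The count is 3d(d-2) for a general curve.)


For a general smooth plane curve C of degree d, the inflection points are
the intersection of C with its Hessian curve, which has degree 3(d-2).
By Bezout, the total intersection number is d * 3(d-2) = 5 * 9 = 45.
For a general curve every flex is ordinary, so each contributes
multiplicity 1 to C·Hess(C), and the number of distinct inflection
points is 3d(d-2).
Inflection points = 3*5*(5-2) = 3*5*3 = 45

45


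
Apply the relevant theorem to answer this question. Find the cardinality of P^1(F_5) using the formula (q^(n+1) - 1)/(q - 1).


P^1(F_5) has (q^(n+1) - 1)/(q - 1) points.
= 5^1 + 5^0
= 5 + 1
= 6

6


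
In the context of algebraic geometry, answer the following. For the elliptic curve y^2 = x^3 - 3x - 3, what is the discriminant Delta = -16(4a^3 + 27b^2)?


Compute each component:
4a^3 = 4*(-3)^3 = 4*(-27) = -108
27b^2 = 27*(-3)^2 = 27*9 = 243
4a^3 + 27b^2 = -108 + 243 = 135
Delta = -16*135 = -2160

-2160


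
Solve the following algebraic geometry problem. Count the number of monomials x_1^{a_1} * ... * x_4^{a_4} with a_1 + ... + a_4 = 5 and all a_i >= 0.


The number of degree-5 monomials in 4 variables is C(d+n-1, n-1).
= C(5+4-1, 4-1) = C(8, 3)
= 56

56


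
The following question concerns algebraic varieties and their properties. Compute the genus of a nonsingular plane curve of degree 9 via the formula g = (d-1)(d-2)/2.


Using the genus formula for smooth plane curves:
g = (d-1)(d-2)/2
g = (9-1)(9-2)/2
g = 8*7/2
g = 56/2 = 28

28


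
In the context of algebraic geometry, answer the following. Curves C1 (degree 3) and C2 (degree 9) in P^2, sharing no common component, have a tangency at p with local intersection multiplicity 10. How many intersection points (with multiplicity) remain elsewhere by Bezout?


By Bezout's theorem, the total intersection number is d1 * d2.
Total = 3 * 9 = 27
Intersection multiplicity at p = 10
Remaining intersections = 27 - 10 = 17

17


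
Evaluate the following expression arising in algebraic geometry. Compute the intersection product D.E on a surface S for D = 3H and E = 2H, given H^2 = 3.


Using bilinearity of the intersection pairing on a surface S:
(aH).(bH) = ab * (H.H)
We have H^2 = 3.
D.E = (3H).(2H) = 3*2*3
= 6*3
= 18

18


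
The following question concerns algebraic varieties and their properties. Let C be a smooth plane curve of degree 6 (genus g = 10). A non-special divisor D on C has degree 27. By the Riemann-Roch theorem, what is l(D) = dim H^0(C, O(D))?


First, compute the genus of a smooth plane curve of degree 6:
g = (d-1)(d-2)/2 = (6-1)(6-2)/2 = 10
For a non-special divisor D (i.e., h^1(D) = 0), Riemann-Roch gives:
l(D) = deg(D) - g + 1
Since deg(D) = 27 >= 2g - 1 = 19, D is non-special.
l(D) = 27 - 10 + 1 = 18

18


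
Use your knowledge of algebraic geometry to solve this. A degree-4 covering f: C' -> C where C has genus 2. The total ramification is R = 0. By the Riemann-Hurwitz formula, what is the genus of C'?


Riemann-Hurwitz formula: 2g' - 2 = d(2g - 2) + R
Given: d = 4, g = 2, R = 0
2g' - 2 = 4*(2*2 - 2) + 0
2g' - 2 = 4*2 + 0
2g' - 2 = 8 + 0 = 8
2g' = 10
g' = 5

5


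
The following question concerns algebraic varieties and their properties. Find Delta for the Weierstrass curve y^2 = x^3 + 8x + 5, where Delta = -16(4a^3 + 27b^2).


Compute each component:
4a^3 = 4*8^3 = 4*512 = 2048
27b^2 = 27*5^2 = 27*25 = 675
4a^3 + 27b^2 = 2048 + 675 = 2723
Delta = -16*2723 = -43568

-43568


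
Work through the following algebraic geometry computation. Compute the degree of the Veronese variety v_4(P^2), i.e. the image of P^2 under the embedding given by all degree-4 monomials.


The Veronese variety v_4(P^2) has degree d^r.
d^r = 4^2 = 16

16


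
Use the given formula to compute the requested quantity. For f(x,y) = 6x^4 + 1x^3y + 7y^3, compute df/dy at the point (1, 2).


df/dy = 1*x^3 + 3*7*y^2
At (1,2): 1*1^3 + 3*7*2^2
= 1 + 84
= 85

85


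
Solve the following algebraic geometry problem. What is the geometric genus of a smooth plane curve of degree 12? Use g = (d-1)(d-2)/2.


Using the genus formula for smooth plane curves:
g = (d-1)(d-2)/2
g = (12-1)(12-2)/2
g = 11*10/2
g = 110/2 = 55

55


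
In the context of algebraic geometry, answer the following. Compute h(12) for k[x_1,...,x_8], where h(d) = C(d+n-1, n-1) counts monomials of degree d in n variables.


The Hilbert function for the polynomial ring in 8 variables is:
h(d) = C(d+n-1, n-1)
h(12) = C(12+8-1, 8-1) = C(19, 7)
= 19! / (7! * 12!)
= 50388

50388


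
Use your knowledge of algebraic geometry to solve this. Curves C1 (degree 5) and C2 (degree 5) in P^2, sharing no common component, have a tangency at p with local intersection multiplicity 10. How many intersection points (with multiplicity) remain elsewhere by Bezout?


By Bezout's theorem, the total intersection number is d1 * d2.
Total = 5 * 5 = 25
Intersection multiplicity at p = 10
Remaining intersections = 25 - 10 = 15

15


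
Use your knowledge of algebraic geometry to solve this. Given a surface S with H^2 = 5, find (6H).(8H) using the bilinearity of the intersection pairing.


Using bilinearity of the intersection pairing on a surface S:
(aH).(bH) = ab * (H.H)
We have H^2 = 5.
D.E = (6H).(8H) = 6*8*5
= 48*5
= 240

240


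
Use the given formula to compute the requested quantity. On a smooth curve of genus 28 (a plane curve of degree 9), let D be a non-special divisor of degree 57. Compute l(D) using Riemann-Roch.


First, compute the genus of a smooth plane curve of degree 9:
g = (d-1)(d-2)/2 = (9-1)(9-2)/2 = 28
For a non-special divisor D (i.e., h^1(D) = 0), Riemann-Roch gives:
l(D) = deg(D) - g + 1
Since deg(D) = 57 >= 2g - 1 = 55, D is non-special.
l(D) = 57 - 28 + 1 = 30

30


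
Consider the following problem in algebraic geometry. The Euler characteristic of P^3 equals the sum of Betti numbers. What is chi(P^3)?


The complex projective space P^3 has one cell in each even real dimension 0, 2, ..., 6.
The cohomology groups are H^{2k}(P^3) = Z for k = 0,...,3, and 0 otherwise.
Euler characteristic = sum of Betti numbers = 1 per even-dimensional cohomology group.
chi(P^3) = 3 + 1 = 4

4


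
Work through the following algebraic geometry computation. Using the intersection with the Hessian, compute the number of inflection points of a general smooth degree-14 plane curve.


For a general smooth plane curve C of degree d, the inflection points are
the intersection of C with its Hessian curve, which has degree 3(d-2).
By Bezout, the total intersection number is d * 3(d-2) = 14 * 36 = 504.
For a general curve every flex is ordinary, so each contributes
multiplicity 1 to C·Hess(C), and the number of distinct inflection
points is 3d(d-2).
Inflection points = 3*14*(14-2) = 3*14*12 = 504

504


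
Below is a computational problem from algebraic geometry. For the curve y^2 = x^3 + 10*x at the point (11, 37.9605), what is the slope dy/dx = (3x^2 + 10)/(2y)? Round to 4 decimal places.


Using implicit differentiation of y^2 = x^3 + 10*x:
2y * dy/dx = 3x^2 + 10
dy/dx = (3x^2 + 10)/(2y)
Numerator: 3*11^2 + 10 = 373
Denominator: 2*37.9605 = 75.921
dy/dx = 373/75.921 = 4.9130

4.9130


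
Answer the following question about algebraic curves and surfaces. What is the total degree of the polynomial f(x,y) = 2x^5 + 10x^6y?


Examine each term for its total degree (sum of exponents).
  Term '2x^5' has total degree 5+0 = 5.
  Term '10x^6y' has total degree 6+1 = 7.
The maximum total degree among all terms is 7.

7


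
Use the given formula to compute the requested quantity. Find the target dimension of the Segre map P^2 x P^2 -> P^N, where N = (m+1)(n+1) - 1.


The Segre embedding maps P^m x P^n into P^N via
all products of coordinates from each factor.
N = (m+1)(n+1) - 1
N = (2+1)(2+1) - 1
N = 3*3 - 1
N = 9 - 1 = 8

8


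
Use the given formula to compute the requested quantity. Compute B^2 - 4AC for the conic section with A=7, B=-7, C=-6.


The discriminant of a conic Ax^2 + Bxy + Cy^2 + ... = 0 is B^2 - 4AC.
B^2 = (-7)^2 = 49
4AC = 4*7*(-6) = -168
Discriminant = 49 + 168 = 217

217


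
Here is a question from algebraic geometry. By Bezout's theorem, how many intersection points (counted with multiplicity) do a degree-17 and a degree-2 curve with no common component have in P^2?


Bezout's theorem states the intersection count equals the product of degrees.
Intersection count = 17 * 2 = 34

34


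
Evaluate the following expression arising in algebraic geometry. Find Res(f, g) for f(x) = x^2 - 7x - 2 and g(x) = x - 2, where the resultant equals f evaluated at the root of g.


For Res(f, x - c), we evaluate f at x = c.
f(2) = 2^2 - 7*2 - 2
= 4 - 14 - 2
= -10 - 2 = -12
Res(f, g) = -12

-12


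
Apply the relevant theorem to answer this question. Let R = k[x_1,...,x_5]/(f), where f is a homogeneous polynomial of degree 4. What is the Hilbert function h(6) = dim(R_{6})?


For R = k[x_1,...,x_n]/(f) with f homogeneous of degree e:
The Hilbert series is (1 - t^e)/(1 - t)^n.
So h(d) = C(d+n-1, n-1) - C(d-e+n-1, n-1) for d >= e.
With n=5, e=4, d=6:
C(6+5-1, 5-1) = C(10, 4) = 210
C(6-4+5-1, 5-1) = C(6, 4) = 15
h(6) = 210 - 15 = 195

195


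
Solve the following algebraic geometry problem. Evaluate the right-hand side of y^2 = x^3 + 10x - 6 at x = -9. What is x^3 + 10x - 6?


Compute x^3 + 10x - 6 at x = -9:
x^3 = (-9)^3 = -729
10*x = 10*(-9) = -90
Sum: -729 - 90 - 6 = -825

-825


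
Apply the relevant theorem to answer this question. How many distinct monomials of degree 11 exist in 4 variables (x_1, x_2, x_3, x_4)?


The number of degree-11 monomials in 4 variables is C(d+n-1, n-1).
= C(11+4-1, 4-1) = C(14, 3)
= 364

364


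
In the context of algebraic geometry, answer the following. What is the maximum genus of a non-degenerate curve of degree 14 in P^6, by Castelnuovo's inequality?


Castelnuovo's bound: write d - 1 = m(r-1) + epsilon with 0 <= epsilon < r-1.
d - 1 = 14 - 1 = 13
r - 1 = 6 - 1 = 5
13 = 2*5 + 3, so m = 2, epsilon = 3
pi(d, r) = m(m-1)(r-1)/2 + m*epsilon
= 2*1*5/2 + 2*3
= 10/2 + 6
= 5 + 6 = 11

11


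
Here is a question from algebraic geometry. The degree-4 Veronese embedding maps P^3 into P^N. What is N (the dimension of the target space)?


The Veronese embedding v_d: P^n -> P^N maps each point to all
degree-d monomials in n+1 homogeneous coordinates.
N = C(n+d, d) - 1
N = C(3+4, 4) - 1
N = C(7, 4) - 1
C(7, 4) = 35
N = 35 - 1 = 34

34


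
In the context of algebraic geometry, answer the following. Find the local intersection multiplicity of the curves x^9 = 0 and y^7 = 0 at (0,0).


The intersection multiplicity of V(x^a) and V(y^b) at the origin is:
I(O; V(x^9), V(y^7)) = dim_k(k[x,y]/(x^9, y^7))
A basis for k[x,y]/(x^9, y^7) is the set of monomials x^i * y^j
where 0 <= i < 9 and 0 <= j < 7.
The number of such monomials is 9 * 7 = 63

63


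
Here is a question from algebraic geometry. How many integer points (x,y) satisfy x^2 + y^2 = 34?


Systematically check integer values of x where x^2 <= 34.
For each valid x, check if 34 - x^2 is a perfect square.
x=3: 34 - 9 = 25, sqrt = 5 (valid)
x=5: 34 - 25 = 9, sqrt = 3 (valid)
Total integer solutions found: 8

8


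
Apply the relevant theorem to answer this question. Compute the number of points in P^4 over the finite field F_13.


P^4(F_13) has (q^(n+1) - 1)/(q - 1) points.
= 13^4 + 13^3 + 13^2 + 13^1 + 13^0
= 28561 + 2197 + 169 + 13 + 1
= 30941

30941


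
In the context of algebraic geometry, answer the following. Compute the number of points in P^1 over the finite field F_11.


P^1(F_11) has (q^(n+1) - 1)/(q - 1) points.
= 11^1 + 11^0
= 11 + 1
= 12

12


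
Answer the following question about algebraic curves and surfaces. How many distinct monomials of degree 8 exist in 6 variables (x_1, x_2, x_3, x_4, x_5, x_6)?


The number of degree-8 monomials in 6 variables is C(d+n-1, n-1).
= C(8+6-1, 6-1) = C(13, 5)
= 1287

1287


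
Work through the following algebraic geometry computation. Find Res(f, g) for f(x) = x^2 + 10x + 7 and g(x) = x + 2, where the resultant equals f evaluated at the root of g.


For Res(f, x - c), we evaluate f at x = c.
f(-2) = (-2)^2 + 10*(-2) + 7
= 4 - 20 + 7
= -16 + 7 = -9
Res(f, g) = -9

-9


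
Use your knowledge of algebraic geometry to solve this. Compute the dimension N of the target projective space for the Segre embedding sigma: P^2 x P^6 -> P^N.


The Segre embedding maps P^m x P^n into P^N via
all products of coordinates from each factor.
N = (m+1)(n+1) - 1
N = (2+1)(6+1) - 1
N = 3*7 - 1
N = 21 - 1 = 20

20


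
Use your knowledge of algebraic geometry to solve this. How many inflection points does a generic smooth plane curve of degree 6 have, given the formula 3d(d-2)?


For a general smooth plane curve C of degree d, the inflection points are
the intersection of C with its Hessian curve, which has degree 3(d-2).
By Bezout, the total intersection number is d * 3(d-2) = 6 * 12 = 72.
For a general curve every flex is ordinary, so each contributes
multiplicity 1 to C·Hess(C), and the number of distinct inflection
points is 3d(d-2).
Inflection points = 3*6*(6-2) = 3*6*4 = 72

72


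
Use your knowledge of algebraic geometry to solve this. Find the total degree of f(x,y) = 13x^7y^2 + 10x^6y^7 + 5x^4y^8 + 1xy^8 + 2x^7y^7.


Examine each term for its total degree (sum of exponents).
  Term '13x^7y^2' has total degree 7+2 = 9.
  Term '10x^6y^7' has total degree 6+7 = 13.
  Term '5x^4y^8' has total degree 4+8 = 12.
  Term '1xy^8' has total degree 1+8 = 9.
  Term '2x^7y^7' has total degree 7+7 = 14.
The maximum total degree among all terms is 14.

14


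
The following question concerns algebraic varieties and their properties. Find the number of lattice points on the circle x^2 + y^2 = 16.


Systematically check integer values of x where x^2 <= 16.
For each valid x, check if 16 - x^2 is a perfect square.
x=0: 16 - 0 = 16, sqrt = 4 (valid)
x=4: 16 - 16 = 0, sqrt = 0 (valid)
Total integer solutions found: 4

4


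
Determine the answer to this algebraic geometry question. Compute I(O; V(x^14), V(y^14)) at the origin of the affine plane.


The intersection multiplicity of V(x^a) and V(y^b) at the origin is:
I(O; V(x^14), V(y^14)) = dim_k(k[x,y]/(x^14, y^14))
A basis for k[x,y]/(x^14, y^14) is the set of monomials x^i * y^j
where 0 <= i < 14 and 0 <= j < 14.
The number of such monomials is 14 * 14 = 196

196


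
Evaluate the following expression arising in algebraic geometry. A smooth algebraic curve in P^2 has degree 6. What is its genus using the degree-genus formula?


Using the genus formula for smooth plane curves:
g = (d-1)(d-2)/2
g = (6-1)(6-2)/2
g = 5*4/2
g = 20/2 = 10

10


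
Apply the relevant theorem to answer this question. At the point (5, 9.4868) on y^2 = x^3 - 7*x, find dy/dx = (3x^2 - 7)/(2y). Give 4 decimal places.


Using implicit differentiation of y^2 = x^3 - 7*x:
2y * dy/dx = 3x^2 - 7
dy/dx = (3x^2 - 7)/(2y)
Numerator: 3*5^2 - 7 = 68
Denominator: 2*9.4868 = 18.9736
dy/dx = 68/18.9736 = 3.5839

3.5839


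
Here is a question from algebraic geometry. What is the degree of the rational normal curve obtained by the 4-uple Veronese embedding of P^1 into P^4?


The rational normal curve in P^4 is the image of P^1 under the 4-uple Veronese.
A general hyperplane in P^4 pulls back to a degree-4 form on P^1, which has 4 zeros,
so the curve meets a general hyperplane in 4 points. Degree = 4.

4


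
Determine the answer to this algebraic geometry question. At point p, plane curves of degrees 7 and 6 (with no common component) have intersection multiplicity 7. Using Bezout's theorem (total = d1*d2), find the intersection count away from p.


By Bezout's theorem, the total intersection number is d1 * d2.
Total = 7 * 6 = 42
Intersection multiplicity at p = 7
Remaining intersections = 42 - 7 = 35

35


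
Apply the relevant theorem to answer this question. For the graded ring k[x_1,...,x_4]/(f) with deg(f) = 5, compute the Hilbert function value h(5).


For R = k[x_1,...,x_n]/(f) with f homogeneous of degree e:
The Hilbert series is (1 - t^e)/(1 - t)^n.
So h(d) = C(d+n-1, n-1) - C(d-e+n-1, n-1) for d >= e.
With n=4, e=5, d=5:
C(5+4-1, 4-1) = C(8, 3) = 56
C(5-5+4-1, 4-1) = C(3, 3) = 1
h(5) = 56 - 1 = 55

55


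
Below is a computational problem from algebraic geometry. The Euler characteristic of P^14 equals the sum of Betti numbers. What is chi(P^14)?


The complex projective space P^14 has one cell in each even real dimension 0, 2, ..., 28.
The cohomology groups are H^{2k}(P^14) = Z for k = 0,...,14, and 0 otherwise.
Euler characteristic = sum of Betti numbers = 1 per even-dimensional cohomology group.
chi(P^14) = 14 + 1 = 15

15


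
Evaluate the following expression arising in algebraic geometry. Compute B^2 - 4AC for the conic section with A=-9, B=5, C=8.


The discriminant of a conic Ax^2 + Bxy + Cy^2 + ... = 0 is B^2 - 4AC.
B^2 = 5^2 = 25
4AC = 4*(-9)*8 = -288
Discriminant = 25 + 288 = 313

313


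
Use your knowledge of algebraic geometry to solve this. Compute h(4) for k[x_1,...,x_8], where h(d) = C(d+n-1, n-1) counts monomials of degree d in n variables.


The Hilbert function for the polynomial ring in 8 variables is:
h(d) = C(d+n-1, n-1)
h(4) = C(4+8-1, 8-1) = C(11, 7)
= 11! / (7! * 4!)
= 330

330


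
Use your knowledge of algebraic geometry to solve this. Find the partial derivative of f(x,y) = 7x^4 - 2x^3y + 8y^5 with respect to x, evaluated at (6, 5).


df/dx = 4*7*x^3 + 3*(-2)*x^2*y
At (6,5): 4*7*6^3 + 3*(-2)*6^2*5
= 6048 - 1080
= 4968

4968


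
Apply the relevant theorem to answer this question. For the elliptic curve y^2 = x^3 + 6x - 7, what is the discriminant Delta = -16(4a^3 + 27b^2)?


Compute each component:
4a^3 = 4*6^3 = 4*216 = 864
27b^2 = 27*(-7)^2 = 27*49 = 1323
4a^3 + 27b^2 = 864 + 1323 = 2187
Delta = -16*2187 = -34992

-34992


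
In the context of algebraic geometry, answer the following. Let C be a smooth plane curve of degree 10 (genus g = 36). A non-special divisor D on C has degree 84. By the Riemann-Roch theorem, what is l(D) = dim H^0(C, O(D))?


First, compute the genus of a smooth plane curve of degree 10:
g = (d-1)(d-2)/2 = (10-1)(10-2)/2 = 36
For a non-special divisor D (i.e., h^1(D) = 0), Riemann-Roch gives:
l(D) = deg(D) - g + 1
Since deg(D) = 84 >= 2g - 1 = 71, D is non-special.
l(D) = 84 - 36 + 1 = 49

49


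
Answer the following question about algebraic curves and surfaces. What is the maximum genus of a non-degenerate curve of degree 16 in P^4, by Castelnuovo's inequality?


Castelnuovo's bound: write d - 1 = m(r-1) + epsilon with 0 <= epsilon < r-1.
d - 1 = 16 - 1 = 15
r - 1 = 4 - 1 = 3
15 = 5*3 + 0, so m = 5, epsilon = 0
pi(d, r) = m(m-1)(r-1)/2 + m*epsilon
= 5*4*3/2 + 5*0
= 60/2 + 0
= 30 + 0 = 30

30


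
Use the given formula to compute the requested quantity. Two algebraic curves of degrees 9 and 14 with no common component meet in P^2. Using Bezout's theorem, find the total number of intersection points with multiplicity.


Bezout's theorem states the intersection count equals the product of degrees.
Intersection count = 9 * 14 = 126

126


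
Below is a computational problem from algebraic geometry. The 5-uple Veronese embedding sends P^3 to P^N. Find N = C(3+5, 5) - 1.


The Veronese embedding v_d: P^n -> P^N maps each point to all
degree-d monomials in n+1 homogeneous coordinates.
N = C(n+d, d) - 1
N = C(3+5, 5) - 1
N = C(8, 5) - 1
C(8, 5) = 56
N = 56 - 1 = 55

55


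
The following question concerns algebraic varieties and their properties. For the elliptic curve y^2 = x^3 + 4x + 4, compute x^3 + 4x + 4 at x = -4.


Compute x^3 + 4x + 4 at x = -4:
x^3 = (-4)^3 = -64
4*x = 4*(-4) = -16
Sum: -64 - 16 + 4 = -76

-76


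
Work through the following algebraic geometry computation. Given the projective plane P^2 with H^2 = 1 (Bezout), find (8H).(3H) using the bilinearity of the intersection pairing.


Using bilinearity of the intersection pairing on the projective plane P^2:
(aH).(bH) = ab * (H.H)
We have H^2 = 1 (Bezout).
D.E = (8H).(3H) = 8*3*1
= 24*1
= 24

24


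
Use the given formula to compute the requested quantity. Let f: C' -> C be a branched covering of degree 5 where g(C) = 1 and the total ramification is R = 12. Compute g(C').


Riemann-Hurwitz formula: 2g' - 2 = d(2g - 2) + R
Given: d = 5, g = 1, R = 12
2g' - 2 = 5*(2*1 - 2) + 12
2g' - 2 = 5*0 + 12
2g' - 2 = 0 + 12 = 12
2g' = 14
g' = 7

7


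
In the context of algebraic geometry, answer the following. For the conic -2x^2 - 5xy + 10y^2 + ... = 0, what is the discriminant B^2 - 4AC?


The discriminant of a conic Ax^2 + Bxy + Cy^2 + ... = 0 is B^2 - 4AC.
B^2 = (-5)^2 = 25
4AC = 4*(-2)*10 = -80
Discriminant = 25 + 80 = 105

105


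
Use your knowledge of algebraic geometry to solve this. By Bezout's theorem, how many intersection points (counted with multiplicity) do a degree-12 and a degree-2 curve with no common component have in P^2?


Bezout's theorem states the intersection count equals the product of degrees.
Intersection count = 12 * 2 = 24

24


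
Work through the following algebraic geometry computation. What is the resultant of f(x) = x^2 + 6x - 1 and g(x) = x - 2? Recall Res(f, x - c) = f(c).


For Res(f, x - c), we evaluate f at x = c.
f(2) = 2^2 + 6*2 - 1
= 4 + 12 - 1
= 16 - 1 = 15
Res(f, g) = 15

15


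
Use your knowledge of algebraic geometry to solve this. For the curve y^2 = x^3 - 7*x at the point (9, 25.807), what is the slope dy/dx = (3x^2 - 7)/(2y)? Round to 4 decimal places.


Using implicit differentiation of y^2 = x^3 - 7*x:
2y * dy/dx = 3x^2 - 7
dy/dx = (3x^2 - 7)/(2y)
Numerator: 3*9^2 - 7 = 236
Denominator: 2*25.807 = 51.614
dy/dx = 236/51.614 = 4.5724

4.5724


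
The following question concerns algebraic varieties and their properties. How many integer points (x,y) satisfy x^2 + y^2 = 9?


Systematically check integer values of x where x^2 <= 9.
For each valid x, check if 9 - x^2 is a perfect square.
x=0: 9 - 0 = 9, sqrt = 3 (valid)
x=3: 9 - 9 = 0, sqrt = 0 (valid)
Total integer solutions found: 4

4


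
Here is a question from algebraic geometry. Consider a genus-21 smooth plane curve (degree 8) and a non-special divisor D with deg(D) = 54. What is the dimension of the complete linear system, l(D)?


First, compute the genus of a smooth plane curve of degree 8:
g = (d-1)(d-2)/2 = (8-1)(8-2)/2 = 21
For a non-special divisor D (i.e., h^1(D) = 0), Riemann-Roch gives:
l(D) = deg(D) - g + 1
Since deg(D) = 54 >= 2g - 1 = 41, D is non-special.
l(D) = 54 - 21 + 1 = 34

34


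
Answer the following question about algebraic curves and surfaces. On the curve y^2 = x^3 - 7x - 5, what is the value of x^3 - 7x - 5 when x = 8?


Compute x^3 - 7x - 5 at x = 8:
x^3 = 8^3 = 512
(-7)*x = (-7)*8 = -56
Sum: 512 - 56 - 5 = 451

451


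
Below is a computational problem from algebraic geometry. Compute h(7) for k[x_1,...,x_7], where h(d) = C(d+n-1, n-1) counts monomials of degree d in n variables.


The Hilbert function for the polynomial ring in 7 variables is:
h(d) = C(d+n-1, n-1)
h(7) = C(7+7-1, 7-1) = C(13, 6)
= 13! / (6! * 7!)
= 1716

1716


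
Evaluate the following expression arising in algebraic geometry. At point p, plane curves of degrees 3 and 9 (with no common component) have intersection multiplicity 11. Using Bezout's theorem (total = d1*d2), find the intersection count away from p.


By Bezout's theorem, the total intersection number is d1 * d2.
Total = 3 * 9 = 27
Intersection multiplicity at p = 11
Remaining intersections = 27 - 11 = 16

16


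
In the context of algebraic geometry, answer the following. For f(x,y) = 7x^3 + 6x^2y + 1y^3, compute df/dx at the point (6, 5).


df/dx = 3*7*x^2 + 2*6*x^1*y
At (6,5): 3*7*6^2 + 2*6*6^1*5
= 756 + 360
= 1116

1116


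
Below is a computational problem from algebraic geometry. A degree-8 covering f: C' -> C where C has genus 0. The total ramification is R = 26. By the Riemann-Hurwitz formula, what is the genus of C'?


Riemann-Hurwitz formula: 2g' - 2 = d(2g - 2) + R
Given: d = 8, g = 0, R = 26
2g' - 2 = 8*(2*0 - 2) + 26
2g' - 2 = 8*(-2) + 26
2g' - 2 = -16 + 26 = 10
2g' = 12
g' = 6

6


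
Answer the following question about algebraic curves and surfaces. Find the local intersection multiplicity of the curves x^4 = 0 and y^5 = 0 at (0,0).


The intersection multiplicity of V(x^a) and V(y^b) at the origin is:
I(O; V(x^4), V(y^5)) = dim_k(k[x,y]/(x^4, y^5))
A basis for k[x,y]/(x^4, y^5) is the set of monomials x^i * y^j
where 0 <= i < 4 and 0 <= j < 5.
The number of such monomials is 4 * 5 = 20

20


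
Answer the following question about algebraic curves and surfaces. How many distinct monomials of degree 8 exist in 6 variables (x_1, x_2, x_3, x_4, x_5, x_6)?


The number of degree-8 monomials in 6 variables is C(d+n-1, n-1).
= C(8+6-1, 6-1) = C(13, 5)
= 1287

1287


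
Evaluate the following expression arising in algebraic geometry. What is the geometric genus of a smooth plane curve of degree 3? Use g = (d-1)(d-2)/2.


Using the genus formula for smooth plane curves:
g = (d-1)(d-2)/2
g = (3-1)(3-2)/2
g = 2*1/2
g = 2/2 = 1

1


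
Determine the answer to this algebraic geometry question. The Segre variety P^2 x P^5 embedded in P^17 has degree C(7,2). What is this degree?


The degree of the Segre variety P^2 x P^5 is C(m+n, m).
= C(7, 2)
= 21

21


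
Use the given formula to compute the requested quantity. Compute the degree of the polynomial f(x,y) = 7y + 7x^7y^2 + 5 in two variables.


Examine each term for its total degree (sum of exponents).
  Term '7y' has total degree 0+1 = 1.
  Term '7x^7y^2' has total degree 7+2 = 9.
  Term '5' has total degree 0+0 = 0.
The maximum total degree among all terms is 9.

9


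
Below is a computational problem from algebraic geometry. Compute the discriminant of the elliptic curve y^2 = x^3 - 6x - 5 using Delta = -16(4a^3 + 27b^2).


Compute each component:
4a^3 = 4*(-6)^3 = 4*(-216) = -864
27b^2 = 27*(-5)^2 = 27*25 = 675
4a^3 + 27b^2 = -864 + 675 = -189
Delta = -16*(-189) = 3024

3024


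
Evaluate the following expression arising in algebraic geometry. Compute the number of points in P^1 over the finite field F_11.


P^1(F_11) has (q^(n+1) - 1)/(q - 1) points.
= 11^1 + 11^0
= 11 + 1
= 12

12


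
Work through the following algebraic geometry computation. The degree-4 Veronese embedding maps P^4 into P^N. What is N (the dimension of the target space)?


The Veronese embedding v_d: P^n -> P^N maps each point to all
degree-d monomials in n+1 homogeneous coordinates.
N = C(n+d, d) - 1
N = C(4+4, 4) - 1
N = C(8, 4) - 1
C(8, 4) = 70
N = 70 - 1 = 69

69


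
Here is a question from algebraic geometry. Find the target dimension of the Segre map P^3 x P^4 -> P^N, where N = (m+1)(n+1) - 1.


The Segre embedding maps P^m x P^n into P^N via
all products of coordinates from each factor.
N = (m+1)(n+1) - 1
N = (3+1)(4+1) - 1
N = 4*5 - 1
N = 20 - 1 = 19

19


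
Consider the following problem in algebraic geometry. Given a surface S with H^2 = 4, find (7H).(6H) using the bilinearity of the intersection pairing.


Using bilinearity of the intersection pairing on a surface S:
(aH).(bH) = ab * (H.H)
We have H^2 = 4.
D.E = (7H).(6H) = 7*6*4
= 42*4
= 168

168


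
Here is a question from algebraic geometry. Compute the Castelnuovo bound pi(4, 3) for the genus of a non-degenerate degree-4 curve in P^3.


Castelnuovo's bound: write d - 1 = m(r-1) + epsilon with 0 <= epsilon < r-1.
d - 1 = 4 - 1 = 3
r - 1 = 3 - 1 = 2
3 = 1*2 + 1, so m = 1, epsilon = 1
pi(d, r) = m(m-1)(r-1)/2 + m*epsilon
= 1*0*2/2 + 1*1
= 0/2 + 1
= 0 + 1 = 1

1


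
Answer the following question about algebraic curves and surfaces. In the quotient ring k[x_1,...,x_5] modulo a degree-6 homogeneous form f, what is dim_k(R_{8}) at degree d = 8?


For R = k[x_1,...,x_n]/(f) with f homogeneous of degree e:
The Hilbert series is (1 - t^e)/(1 - t)^n.
So h(d) = C(d+n-1, n-1) - C(d-e+n-1, n-1) for d >= e.
With n=5, e=6, d=8:
C(8+5-1, 5-1) = C(12, 4) = 495
C(8-6+5-1, 5-1) = C(6, 4) = 15
h(8) = 495 - 15 = 480

480


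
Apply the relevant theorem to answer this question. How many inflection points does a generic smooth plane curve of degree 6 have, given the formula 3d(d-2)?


For a general smooth plane curve C of degree d, the inflection points are
the intersection of C with its Hessian curve, which has degree 3(d-2).
By Bezout, the total intersection number is d * 3(d-2) = 6 * 12 = 72.
For a general curve every flex is ordinary, so each contributes
multiplicity 1 to C·Hess(C), and the number of distinct inflection
points is 3d(d-2).
Inflection points = 3*6*(6-2) = 3*6*4 = 72

72


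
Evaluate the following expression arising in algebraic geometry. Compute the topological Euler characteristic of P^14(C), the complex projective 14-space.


The complex projective space P^14 has one cell in each even real dimension 0, 2, ..., 28.
The cohomology groups are H^{2k}(P^14) = Z for k = 0,...,14, and 0 otherwise.
Euler characteristic = sum of Betti numbers = 1 per even-dimensional cohomology group.
chi(P^14) = 14 + 1 = 15

15
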